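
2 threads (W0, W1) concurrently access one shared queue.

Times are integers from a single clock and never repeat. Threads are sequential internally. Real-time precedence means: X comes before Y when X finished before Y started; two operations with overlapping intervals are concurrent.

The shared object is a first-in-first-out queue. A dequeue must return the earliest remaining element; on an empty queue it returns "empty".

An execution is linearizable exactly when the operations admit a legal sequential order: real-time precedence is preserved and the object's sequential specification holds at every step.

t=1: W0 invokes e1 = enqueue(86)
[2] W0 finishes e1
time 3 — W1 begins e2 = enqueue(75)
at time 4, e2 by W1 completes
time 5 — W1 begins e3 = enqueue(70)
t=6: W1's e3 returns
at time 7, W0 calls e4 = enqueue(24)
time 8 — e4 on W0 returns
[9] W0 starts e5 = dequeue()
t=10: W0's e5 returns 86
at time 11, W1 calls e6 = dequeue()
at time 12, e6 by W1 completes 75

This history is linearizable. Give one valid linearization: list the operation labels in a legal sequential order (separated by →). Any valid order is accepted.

e1 → e2 → e3 → e4 → e5 → e6

after step 1 (e1 enqueue(86)): queue <86>
after step 2 (e2 enqueue(75)): queue <86,75>
after step 3 (e3 enqueue(70)): queue <86,75,70>
after step 4 (e4 enqueue(24)): queue <86,75,70,24>
after step 5 (e5 dequeue() → 86): queue <75,70,24>
after step 6 (e6 dequeue() → 75): queue <70,24>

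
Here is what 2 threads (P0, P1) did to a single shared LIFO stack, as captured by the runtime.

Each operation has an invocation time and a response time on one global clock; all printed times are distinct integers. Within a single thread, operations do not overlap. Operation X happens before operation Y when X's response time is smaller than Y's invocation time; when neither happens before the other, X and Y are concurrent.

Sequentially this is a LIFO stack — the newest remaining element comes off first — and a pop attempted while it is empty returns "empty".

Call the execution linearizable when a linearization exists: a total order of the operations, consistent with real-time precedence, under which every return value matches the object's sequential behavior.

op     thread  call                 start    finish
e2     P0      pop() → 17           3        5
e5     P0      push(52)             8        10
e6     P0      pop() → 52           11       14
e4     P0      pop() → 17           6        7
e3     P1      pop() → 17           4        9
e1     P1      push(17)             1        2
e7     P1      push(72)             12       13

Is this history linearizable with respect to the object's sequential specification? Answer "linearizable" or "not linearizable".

events 1..6 are fine; event 7 — the response of e4 at time 7 — makes the prefix non-linearizable
exactly one order of the 3 completed ops respects real time; the LIFO stack replay fails
no escape via the 1 pending operation (e3): every completion choice fails
for example e1, e2, e4 (pending dropped) fails at step 3: e4 pop() → 17 is not legal there

not linearizable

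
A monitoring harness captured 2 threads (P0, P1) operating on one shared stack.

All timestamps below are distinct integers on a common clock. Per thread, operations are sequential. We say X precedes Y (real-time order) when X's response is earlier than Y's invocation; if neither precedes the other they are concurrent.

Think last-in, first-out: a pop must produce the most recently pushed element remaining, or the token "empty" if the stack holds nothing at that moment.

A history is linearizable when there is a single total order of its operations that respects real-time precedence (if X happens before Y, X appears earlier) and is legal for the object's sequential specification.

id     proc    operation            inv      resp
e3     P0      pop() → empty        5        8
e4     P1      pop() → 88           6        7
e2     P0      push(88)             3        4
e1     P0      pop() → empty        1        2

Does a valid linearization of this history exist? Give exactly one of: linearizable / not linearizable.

one valid linearization: e1, e2, e4, e3
step 1: e1 pop() → empty — stack <>
step 2: e2 push(88) — stack <88>
step 3: e4 pop() → 88 — stack <>
step 4: e3 pop() → empty — stack <>

linearizable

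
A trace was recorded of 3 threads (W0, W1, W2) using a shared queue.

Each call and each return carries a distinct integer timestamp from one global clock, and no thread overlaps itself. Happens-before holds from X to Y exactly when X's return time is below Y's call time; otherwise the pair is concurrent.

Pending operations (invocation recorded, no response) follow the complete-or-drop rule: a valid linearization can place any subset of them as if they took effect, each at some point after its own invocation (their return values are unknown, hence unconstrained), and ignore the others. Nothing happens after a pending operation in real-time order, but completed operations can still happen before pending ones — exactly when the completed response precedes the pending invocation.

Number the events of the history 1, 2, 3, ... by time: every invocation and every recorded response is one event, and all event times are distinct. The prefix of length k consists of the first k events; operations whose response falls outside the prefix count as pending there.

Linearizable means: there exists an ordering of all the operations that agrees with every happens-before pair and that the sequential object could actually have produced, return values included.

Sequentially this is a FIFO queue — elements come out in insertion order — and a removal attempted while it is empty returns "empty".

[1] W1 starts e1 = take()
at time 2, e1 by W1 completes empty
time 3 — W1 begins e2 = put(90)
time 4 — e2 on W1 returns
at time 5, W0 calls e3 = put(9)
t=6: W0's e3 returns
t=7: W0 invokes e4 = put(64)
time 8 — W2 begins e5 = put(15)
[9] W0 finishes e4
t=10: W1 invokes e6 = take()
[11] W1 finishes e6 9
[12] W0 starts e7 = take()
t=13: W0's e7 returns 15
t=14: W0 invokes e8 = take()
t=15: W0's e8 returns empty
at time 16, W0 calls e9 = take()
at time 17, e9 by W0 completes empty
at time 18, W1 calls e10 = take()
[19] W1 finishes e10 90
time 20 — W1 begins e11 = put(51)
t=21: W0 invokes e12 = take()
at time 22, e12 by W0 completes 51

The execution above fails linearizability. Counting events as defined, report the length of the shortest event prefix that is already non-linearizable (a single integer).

11

events 1..10 are linearizable; a witness order is e1, e2, e3, e4:
1. e1 take() → empty, leaving queue <>
2. e2 put(90), leaving queue <90>
3. e3 put(9), leaving queue <90,9>
4. e4 put(64), leaving queue <90,9,64>
event 11 — e6's response, time 11 — after it, nothing linearizes
include/drop combinations of the 1 pending operation (e5) were all tried; none helps
take e1, e2, e3, e4, e6 (pending dropped): step 5 already fails, because e6 take() → 9 cannot occur there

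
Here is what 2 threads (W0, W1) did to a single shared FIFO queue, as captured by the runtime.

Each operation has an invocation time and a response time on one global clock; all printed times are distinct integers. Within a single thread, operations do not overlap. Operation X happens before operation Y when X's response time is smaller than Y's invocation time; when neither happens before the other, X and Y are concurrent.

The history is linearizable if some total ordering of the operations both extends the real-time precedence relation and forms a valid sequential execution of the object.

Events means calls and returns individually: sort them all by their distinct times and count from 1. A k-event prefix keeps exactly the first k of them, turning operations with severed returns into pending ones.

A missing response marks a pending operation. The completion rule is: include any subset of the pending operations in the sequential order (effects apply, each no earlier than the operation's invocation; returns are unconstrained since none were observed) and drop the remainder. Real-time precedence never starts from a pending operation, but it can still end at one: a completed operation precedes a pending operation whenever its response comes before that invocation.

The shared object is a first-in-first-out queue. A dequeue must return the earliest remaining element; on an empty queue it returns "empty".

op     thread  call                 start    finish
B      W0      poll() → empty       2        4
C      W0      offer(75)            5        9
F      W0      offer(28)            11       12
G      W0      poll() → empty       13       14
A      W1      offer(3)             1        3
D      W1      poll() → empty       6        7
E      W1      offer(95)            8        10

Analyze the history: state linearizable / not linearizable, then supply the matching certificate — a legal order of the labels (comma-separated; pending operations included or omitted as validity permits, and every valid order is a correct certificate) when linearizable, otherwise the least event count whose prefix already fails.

through event 6 a valid linearization exists; event 7 (D responding at time 7) ends that
all 2 real-time-respecting orders fail — 3 completed FIFO queue operations, no legal replay
completion choices over the 1 pending operation (C) were checked; none helps
sample order A, B, D (pending dropped) stalls at step 2 — B poll() → empty has no legal effect
sample order B, A, D (pending dropped) stalls at step 3 — D poll() → empty has no legal effect

not linearizable — minimal violating prefix: 7 events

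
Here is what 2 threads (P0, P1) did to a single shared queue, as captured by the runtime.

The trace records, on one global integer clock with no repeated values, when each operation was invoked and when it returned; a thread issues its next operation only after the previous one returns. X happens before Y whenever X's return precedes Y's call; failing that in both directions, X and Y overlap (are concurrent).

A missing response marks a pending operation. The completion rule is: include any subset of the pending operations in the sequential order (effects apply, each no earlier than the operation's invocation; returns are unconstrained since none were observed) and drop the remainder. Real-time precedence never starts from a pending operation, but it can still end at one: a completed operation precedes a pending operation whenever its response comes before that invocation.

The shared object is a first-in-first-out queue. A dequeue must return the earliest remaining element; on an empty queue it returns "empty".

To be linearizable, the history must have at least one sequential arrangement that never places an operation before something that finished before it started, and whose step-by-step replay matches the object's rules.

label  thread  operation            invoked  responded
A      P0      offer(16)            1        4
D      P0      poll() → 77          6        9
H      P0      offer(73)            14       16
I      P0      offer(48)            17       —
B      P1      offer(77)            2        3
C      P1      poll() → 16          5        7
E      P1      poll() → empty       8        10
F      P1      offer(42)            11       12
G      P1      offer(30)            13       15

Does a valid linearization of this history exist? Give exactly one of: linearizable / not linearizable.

linearizable

witness order: A, B, C, D, E, F, G, H
after step 1 (A offer(16)): queue <16>
after step 2 (B offer(77)): queue <16,77>
after step 3 (C poll() → 16): queue <77>
after step 4 (D poll() → 77): queue <>
after step 5 (E poll() → empty): queue <>
after step 6 (F offer(42)): queue <42>
after step 7 (G offer(30)): queue <42,30>
after step 8 (H offer(73)): queue <42,30,73>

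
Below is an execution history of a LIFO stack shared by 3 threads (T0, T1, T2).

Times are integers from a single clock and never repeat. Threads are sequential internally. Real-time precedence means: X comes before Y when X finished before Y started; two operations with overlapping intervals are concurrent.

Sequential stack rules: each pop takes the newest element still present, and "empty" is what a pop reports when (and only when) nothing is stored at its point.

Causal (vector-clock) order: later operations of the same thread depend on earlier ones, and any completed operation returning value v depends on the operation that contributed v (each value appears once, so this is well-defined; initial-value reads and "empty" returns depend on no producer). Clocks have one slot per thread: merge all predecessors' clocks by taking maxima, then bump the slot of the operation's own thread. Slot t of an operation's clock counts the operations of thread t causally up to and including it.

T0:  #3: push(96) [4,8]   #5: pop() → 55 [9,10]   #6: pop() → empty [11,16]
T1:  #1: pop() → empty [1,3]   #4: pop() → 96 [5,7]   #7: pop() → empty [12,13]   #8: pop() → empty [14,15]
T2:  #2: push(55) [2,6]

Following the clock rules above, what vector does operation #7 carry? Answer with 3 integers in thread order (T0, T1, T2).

invoked at 2, #2 has no predecessors; its own T2 bump gives (0, 0, 1)
invoked at 1, #1 has no predecessors; its own T1 bump gives (0, 1, 0)
invoked at 4, #3 has no predecessors; its own T0 bump gives (1, 0, 0)
#4, invoked 5, takes VC(#1)=(0, 1, 0), VC(#3)=(1, 0, 0) under max, adds 1 for T1 → (1, 2, 0)
#5, invoked 9, takes VC(#2)=(0, 0, 1), VC(#3)=(1, 0, 0) under max, adds 1 for T0 → (2, 0, 1)
#7, invoked 12, takes VC(#4)=(1, 2, 0) under max, adds 1 for T1 → (1, 3, 0)
#6, invoked 11, takes VC(#5)=(2, 0, 1) under max, adds 1 for T0 → (3, 0, 1)
#8, invoked 14, takes VC(#7)=(1, 3, 0) under max, adds 1 for T1 → (1, 4, 0)
target: VC(#7) = (1, 3, 0)

(1, 3, 0)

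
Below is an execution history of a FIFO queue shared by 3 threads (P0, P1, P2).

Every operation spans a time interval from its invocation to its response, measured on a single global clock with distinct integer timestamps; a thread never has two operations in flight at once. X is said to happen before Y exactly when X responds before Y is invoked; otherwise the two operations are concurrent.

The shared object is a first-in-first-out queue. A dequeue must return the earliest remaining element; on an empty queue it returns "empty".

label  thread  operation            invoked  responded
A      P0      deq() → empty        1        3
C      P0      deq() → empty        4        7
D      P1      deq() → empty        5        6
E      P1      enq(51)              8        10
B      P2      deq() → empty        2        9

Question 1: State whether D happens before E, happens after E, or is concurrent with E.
before

D spans [5,6], E spans [8,10]
resp(D)=6 < inv(E)=8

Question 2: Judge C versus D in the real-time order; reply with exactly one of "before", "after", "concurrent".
concurrent

C spans [4,7], D spans [5,6]
the intervals overlap in both directions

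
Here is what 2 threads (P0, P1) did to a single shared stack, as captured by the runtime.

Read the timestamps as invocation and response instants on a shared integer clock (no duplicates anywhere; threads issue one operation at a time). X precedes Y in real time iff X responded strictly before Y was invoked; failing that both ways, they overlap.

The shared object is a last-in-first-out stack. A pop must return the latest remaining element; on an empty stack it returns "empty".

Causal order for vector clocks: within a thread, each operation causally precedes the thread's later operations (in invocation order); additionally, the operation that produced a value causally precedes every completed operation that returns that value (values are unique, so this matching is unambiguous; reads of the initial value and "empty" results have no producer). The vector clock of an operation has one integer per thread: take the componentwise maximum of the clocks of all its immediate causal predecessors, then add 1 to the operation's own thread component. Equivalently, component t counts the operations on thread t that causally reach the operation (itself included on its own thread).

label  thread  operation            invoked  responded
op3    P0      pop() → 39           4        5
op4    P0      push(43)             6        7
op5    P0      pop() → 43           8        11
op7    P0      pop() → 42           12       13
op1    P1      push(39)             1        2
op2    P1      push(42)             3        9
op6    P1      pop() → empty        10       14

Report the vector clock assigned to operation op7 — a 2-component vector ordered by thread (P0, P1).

(4, 2)

op1, invoked 1, has no incoming edges; only P1's bump applies → (0, 1)
merge at op2 (invoked 3): VC(op1)=(0, 1), own-thread bump on P1 → (0, 2)
merge at op3 (invoked 4): VC(op1)=(0, 1), own-thread bump on P0 → (1, 1)
merge at op6 (invoked 10): VC(op2)=(0, 2), own-thread bump on P1 → (0, 3)
merge at op4 (invoked 6): VC(op3)=(1, 1), own-thread bump on P0 → (2, 1)
merge at op5 (invoked 8): VC(op4)=(2, 1), own-thread bump on P0 → (3, 1)
merge at op7 (invoked 12): VC(op2)=(0, 2), VC(op5)=(3, 1), own-thread bump on P0 → (4, 2)
target: VC(op7) = (4, 2)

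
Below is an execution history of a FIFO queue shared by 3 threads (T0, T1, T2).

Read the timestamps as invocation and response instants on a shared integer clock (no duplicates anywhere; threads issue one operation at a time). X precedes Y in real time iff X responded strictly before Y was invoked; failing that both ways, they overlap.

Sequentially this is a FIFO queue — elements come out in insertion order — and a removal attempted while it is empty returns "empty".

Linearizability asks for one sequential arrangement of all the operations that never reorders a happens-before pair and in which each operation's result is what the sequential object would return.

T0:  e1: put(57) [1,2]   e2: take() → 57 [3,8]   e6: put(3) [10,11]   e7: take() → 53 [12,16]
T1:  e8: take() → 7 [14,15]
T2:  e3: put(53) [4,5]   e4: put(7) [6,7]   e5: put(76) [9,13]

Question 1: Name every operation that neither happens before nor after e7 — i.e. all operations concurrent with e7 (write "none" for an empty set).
Answer: e5, e8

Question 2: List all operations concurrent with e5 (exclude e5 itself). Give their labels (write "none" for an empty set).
Answer: e6, e7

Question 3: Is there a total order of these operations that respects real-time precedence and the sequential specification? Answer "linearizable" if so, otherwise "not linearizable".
a witness: e1, e2, e3, e4, e5, e6, e7, e8
1. e1 put(57), leaving queue <57>
2. e2 take() → 57, leaving queue <>
3. e3 put(53), leaving queue <53>
4. e4 put(7), leaving queue <53,7>
5. e5 put(76), leaving queue <53,7,76>
6. e6 put(3), leaving queue <53,7,76,3>
7. e7 take() → 53, leaving queue <7,76,3>
8. e8 take() → 7, leaving queue <76,3>

linearizable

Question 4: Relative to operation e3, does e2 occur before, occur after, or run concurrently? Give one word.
Answer: concurrent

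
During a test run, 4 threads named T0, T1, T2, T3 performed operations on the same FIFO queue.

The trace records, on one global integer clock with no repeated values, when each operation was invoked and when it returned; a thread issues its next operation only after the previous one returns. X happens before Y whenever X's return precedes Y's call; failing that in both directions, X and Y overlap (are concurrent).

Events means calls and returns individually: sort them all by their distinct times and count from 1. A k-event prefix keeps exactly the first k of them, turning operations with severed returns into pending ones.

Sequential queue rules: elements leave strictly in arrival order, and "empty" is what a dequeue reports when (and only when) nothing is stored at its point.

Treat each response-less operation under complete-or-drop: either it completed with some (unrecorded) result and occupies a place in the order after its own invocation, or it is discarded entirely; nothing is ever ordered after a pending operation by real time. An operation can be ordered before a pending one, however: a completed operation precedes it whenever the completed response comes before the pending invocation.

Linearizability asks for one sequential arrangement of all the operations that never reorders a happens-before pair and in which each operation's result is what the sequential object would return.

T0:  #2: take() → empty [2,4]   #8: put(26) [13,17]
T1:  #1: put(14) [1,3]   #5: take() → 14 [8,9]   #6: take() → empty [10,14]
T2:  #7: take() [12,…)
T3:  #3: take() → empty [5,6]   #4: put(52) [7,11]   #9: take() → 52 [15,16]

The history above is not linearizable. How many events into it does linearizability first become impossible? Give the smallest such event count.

events 1..5 are still linearizable — one witness is #2, #1:
1. #2 take() → empty, leaving queue <>
2. #1 put(14), leaving queue <14>
at event 6 (#3's time-6 response) nothing linearizes any more
one such order, #1, #2, #3, breaks at step 2 where #2 take() → empty is illegal
one such order, #2, #1, #3, breaks at step 3 where #3 take() → empty is illegal

6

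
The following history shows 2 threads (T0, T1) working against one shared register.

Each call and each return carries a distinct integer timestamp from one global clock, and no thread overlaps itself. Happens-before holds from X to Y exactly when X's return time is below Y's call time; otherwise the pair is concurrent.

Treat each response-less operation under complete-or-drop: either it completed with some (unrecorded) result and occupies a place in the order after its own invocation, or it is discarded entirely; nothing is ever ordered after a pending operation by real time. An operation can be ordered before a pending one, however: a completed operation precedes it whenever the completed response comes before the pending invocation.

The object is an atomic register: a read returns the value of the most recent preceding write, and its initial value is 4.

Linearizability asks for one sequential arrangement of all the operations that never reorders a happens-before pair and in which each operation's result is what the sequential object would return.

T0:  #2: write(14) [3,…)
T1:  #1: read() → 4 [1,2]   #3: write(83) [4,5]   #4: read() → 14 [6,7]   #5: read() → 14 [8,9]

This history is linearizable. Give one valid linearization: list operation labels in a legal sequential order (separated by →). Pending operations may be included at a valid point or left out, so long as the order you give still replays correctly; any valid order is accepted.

#1 → #3 → #2 → #4 → #5

after step 1 (#1 read() → 4): value 4
after step 2 (#3 write(83)): value 83
after step 3 (#2 write(14) (pending, included)): value 14
after step 4 (#4 read() → 14): value 14
after step 5 (#5 read() → 14): value 14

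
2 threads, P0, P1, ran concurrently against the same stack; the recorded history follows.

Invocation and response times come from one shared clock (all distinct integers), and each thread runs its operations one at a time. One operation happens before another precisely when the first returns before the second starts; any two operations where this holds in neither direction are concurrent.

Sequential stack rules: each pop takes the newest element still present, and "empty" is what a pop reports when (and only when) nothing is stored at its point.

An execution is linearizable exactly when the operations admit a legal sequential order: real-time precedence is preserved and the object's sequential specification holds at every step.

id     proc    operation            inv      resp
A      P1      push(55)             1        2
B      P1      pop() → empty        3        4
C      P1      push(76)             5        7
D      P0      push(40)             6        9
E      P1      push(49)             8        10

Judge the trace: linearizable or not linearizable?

not linearizable

prefix check: 1..3 passes, 1..4 fails once B's time-4 response joins
the completed operations (2 total) allow one real-time order; the stack replay rejects it
take A, B: step 2 already fails, because B pop() → empty cannot occur there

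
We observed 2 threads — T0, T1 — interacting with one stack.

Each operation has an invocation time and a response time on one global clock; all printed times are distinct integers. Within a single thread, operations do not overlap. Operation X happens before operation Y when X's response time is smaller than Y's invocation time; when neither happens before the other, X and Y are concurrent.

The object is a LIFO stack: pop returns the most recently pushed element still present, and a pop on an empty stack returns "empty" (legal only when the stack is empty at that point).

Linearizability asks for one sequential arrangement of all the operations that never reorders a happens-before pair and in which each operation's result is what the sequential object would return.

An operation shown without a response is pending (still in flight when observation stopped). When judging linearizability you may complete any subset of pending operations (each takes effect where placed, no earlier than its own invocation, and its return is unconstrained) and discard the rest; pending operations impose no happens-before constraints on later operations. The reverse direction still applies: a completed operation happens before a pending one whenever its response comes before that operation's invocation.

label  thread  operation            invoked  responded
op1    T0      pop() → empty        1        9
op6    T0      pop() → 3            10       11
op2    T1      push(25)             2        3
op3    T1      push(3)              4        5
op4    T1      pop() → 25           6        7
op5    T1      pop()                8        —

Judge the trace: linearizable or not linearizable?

prefix check: 1..8 passes, 1..9 fails once op1's time-9 response joins
all 4 real-time-respecting orders fail — 4 completed stack operations, no legal replay
every completion of the 1 pending operation (op5) was checked; none linearizes
e.g. op1, op2, op3, op4 (pending dropped): illegal at step 4, since op4 pop() → 25 cannot apply there
e.g. op2, op1, op3, op4 (pending dropped): illegal at step 2, since op1 pop() → empty cannot apply there

not linearizable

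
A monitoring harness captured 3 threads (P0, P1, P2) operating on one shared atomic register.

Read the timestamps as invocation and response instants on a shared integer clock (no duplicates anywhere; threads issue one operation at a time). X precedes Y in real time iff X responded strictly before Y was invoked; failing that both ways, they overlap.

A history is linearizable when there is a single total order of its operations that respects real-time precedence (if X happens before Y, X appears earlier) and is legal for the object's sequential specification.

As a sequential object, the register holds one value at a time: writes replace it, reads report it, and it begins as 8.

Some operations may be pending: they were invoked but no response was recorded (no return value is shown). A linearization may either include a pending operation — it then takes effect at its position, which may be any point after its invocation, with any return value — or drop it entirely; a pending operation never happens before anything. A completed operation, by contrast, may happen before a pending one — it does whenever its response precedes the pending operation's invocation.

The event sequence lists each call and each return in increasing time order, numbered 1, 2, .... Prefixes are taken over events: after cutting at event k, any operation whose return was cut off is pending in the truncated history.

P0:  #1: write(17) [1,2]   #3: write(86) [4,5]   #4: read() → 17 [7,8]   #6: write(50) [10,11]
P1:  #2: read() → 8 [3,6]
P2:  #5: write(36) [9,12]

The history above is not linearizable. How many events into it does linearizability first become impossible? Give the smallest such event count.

a valid linearization of events 1..5 exists, for instance #1, #2, #3:
after step 1 (#1 write(17)): value 17
after step 2 (#2 read() (pending, included)): value 17
after step 3 (#3 write(86)): value 86
with event 6 included (#2 responding at time 6), all real-time-consistent orders fail
sample order #1, #2, #3 stalls at step 2 — #2 read() → 8 has no legal effect
sample order #1, #3, #2 stalls at step 3 — #2 read() → 8 has no legal effect

6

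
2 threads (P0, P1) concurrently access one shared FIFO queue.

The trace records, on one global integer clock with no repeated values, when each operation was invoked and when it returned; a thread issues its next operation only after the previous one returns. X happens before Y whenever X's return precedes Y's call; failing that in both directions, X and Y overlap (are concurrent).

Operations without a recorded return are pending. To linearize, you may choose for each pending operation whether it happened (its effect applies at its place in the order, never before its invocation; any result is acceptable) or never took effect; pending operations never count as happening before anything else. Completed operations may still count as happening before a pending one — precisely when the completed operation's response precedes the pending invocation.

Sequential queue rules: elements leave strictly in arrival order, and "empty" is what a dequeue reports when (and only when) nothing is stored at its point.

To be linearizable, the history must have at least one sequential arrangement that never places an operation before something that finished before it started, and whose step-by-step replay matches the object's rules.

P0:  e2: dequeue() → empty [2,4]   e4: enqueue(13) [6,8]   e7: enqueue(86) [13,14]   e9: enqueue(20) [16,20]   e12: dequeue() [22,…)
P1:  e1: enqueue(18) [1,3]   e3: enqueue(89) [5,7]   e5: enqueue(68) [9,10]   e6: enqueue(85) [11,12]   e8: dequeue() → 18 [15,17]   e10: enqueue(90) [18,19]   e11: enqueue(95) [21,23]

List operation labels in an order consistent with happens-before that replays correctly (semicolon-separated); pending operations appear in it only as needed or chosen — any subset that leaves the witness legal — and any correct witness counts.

after step 1 (e2 dequeue() → empty): queue <>
after step 2 (e1 enqueue(18)): queue <18>
after step 3 (e3 enqueue(89)): queue <18,89>
after step 4 (e4 enqueue(13)): queue <18,89,13>
after step 5 (e5 enqueue(68)): queue <18,89,13,68>
after step 6 (e6 enqueue(85)): queue <18,89,13,68,85>
after step 7 (e7 enqueue(86)): queue <18,89,13,68,85,86>
after step 8 (e8 dequeue() → 18): queue <89,13,68,85,86>
after step 9 (e9 enqueue(20)): queue <89,13,68,85,86,20>
after step 10 (e10 enqueue(90)): queue <89,13,68,85,86,20,90>
after step 11 (e11 enqueue(95)): queue <89,13,68,85,86,20,90,95>

e2; e1; e3; e4; e5; e6; e7; e8; e9; e10; e11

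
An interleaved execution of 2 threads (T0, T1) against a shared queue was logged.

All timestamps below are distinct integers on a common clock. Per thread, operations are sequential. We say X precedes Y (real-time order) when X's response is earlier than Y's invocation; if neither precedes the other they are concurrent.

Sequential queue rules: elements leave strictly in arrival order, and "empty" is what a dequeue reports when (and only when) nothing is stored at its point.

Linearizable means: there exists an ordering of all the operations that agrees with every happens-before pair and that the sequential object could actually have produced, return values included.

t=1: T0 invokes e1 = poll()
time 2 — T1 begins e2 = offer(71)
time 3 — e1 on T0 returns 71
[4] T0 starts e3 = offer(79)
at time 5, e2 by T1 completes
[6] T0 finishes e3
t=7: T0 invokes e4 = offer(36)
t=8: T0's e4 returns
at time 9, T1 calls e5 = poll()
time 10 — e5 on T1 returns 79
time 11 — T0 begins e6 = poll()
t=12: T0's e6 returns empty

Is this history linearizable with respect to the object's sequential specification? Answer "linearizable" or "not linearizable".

not linearizable

the violation lands at event 12, e6's response at time 12: events 1..11 linearize, events 1..12 do not
real-time-consistent orders of the 6 completed operations: 3 — all fail the queue replay
for example e1, e2, e3, e4, e5, e6 fails at step 1: e1 poll() → 71 is not legal there
for example e1, e3, e2, e4, e5, e6 fails at step 1: e1 poll() → 71 is not legal there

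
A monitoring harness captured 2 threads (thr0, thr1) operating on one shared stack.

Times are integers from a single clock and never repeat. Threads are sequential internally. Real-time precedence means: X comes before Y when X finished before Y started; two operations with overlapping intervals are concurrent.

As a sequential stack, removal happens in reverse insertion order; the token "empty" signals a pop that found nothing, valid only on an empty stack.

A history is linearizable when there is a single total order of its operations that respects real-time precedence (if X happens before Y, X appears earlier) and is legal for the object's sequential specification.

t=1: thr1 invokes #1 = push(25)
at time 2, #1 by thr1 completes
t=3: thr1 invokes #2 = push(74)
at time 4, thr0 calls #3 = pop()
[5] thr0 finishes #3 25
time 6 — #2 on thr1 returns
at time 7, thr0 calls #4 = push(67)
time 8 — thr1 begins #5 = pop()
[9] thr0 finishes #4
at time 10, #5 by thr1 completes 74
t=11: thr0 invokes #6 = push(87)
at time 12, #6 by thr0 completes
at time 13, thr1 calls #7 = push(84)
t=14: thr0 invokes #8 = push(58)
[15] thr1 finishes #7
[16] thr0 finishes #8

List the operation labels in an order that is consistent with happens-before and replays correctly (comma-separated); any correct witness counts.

#1, #3, #2, #5, #4, #6, #7, #8

step 1: #1 push(25) — stack <25>
step 2: #3 pop() → 25 — stack <>
step 3: #2 push(74) — stack <74>
step 4: #5 pop() → 74 — stack <>
step 5: #4 push(67) — stack <67>
step 6: #6 push(87) — stack <67,87>
step 7: #7 push(84) — stack <67,87,84>
step 8: #8 push(58) — stack <67,87,84,58>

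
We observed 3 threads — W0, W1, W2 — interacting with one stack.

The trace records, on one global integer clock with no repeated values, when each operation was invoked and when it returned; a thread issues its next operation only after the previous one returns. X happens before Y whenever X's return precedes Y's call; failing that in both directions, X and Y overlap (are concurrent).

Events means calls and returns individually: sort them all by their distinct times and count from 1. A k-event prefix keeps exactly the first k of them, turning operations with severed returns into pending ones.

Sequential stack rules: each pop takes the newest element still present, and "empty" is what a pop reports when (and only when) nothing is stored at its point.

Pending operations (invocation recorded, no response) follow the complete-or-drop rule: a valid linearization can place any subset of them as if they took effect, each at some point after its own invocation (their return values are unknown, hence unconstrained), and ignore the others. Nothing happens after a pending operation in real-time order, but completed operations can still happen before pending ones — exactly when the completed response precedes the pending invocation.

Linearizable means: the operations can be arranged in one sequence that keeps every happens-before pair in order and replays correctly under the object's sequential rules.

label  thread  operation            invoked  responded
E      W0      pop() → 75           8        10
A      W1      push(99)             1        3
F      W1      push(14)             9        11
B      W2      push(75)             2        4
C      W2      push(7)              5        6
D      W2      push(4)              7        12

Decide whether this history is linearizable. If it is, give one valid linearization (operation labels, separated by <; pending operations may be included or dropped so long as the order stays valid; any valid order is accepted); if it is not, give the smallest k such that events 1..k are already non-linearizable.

not linearizable — minimal violating prefix: 10 events

cut after 9 events: linearizable; cut after 10 events (E responds, time 10): not linearizable
checked exhaustively: 2 real-time-consistent orders of 4 completed operations, zero legal stack replays
every completion of the 2 pending operations (D, F) was checked; none linearizes
sample order A, B, C, E (pending dropped) stalls at step 4 — E pop() → 75 has no legal effect
sample order B, A, C, E (pending dropped) stalls at step 4 — E pop() → 75 has no legal effect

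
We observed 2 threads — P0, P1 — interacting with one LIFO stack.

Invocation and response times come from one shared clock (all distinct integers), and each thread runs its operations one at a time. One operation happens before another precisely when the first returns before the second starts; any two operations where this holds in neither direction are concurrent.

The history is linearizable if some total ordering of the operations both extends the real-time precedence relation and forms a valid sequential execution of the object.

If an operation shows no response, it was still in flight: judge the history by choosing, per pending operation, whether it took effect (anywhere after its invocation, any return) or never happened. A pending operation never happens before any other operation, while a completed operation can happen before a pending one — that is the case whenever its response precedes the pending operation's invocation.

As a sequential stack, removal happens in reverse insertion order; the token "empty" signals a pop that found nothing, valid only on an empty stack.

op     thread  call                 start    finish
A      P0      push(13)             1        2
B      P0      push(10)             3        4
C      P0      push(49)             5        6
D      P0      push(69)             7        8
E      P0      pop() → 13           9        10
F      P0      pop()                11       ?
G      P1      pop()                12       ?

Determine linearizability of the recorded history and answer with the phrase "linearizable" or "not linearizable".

events 1..9 are fine; event 10 — the response of E at time 10 — makes the prefix non-linearizable
one real-time candidate order over the 5 completed operations — the LIFO stack replay rejects it
take A, B, C, D, E: step 5 already fails, because E pop() → 13 cannot occur there

not linearizable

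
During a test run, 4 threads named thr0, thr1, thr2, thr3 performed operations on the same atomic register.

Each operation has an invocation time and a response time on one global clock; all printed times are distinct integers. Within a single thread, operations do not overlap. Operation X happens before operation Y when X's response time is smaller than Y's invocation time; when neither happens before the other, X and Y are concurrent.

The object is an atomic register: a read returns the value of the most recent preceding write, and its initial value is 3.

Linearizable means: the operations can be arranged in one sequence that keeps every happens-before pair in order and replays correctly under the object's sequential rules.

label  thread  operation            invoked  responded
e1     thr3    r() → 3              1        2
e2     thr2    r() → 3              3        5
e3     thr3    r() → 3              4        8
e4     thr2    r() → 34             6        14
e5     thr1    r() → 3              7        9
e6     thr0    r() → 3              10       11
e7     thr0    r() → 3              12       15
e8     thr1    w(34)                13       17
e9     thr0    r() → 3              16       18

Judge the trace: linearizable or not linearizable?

events 1..17 are fine; event 18 — the response of e9 at time 18 — makes the prefix non-linearizable
the 9 completed operations admit 48 real-time orders; each fails the atomic register replay
for example e1, e2, e3, e4, e5, e6, e7, e8, e9 fails at step 4: e4 r() → 34 is not legal there
for example e1, e2, e3, e4, e5, e6, e7, e9, e8 fails at step 4: e4 r() → 34 is not legal there

not linearizable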